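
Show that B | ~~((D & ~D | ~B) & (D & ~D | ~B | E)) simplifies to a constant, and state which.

1

B | ~~((D & ~D | ~B) & (D & ~D | ~B | E))
= B | (D & ~D | ~B) & (D & ~D | ~B | E)   (double negation)
= B | D & ~D | ~B   (absorption)
= B | ~B   (complement / identity)
= 1   (complement)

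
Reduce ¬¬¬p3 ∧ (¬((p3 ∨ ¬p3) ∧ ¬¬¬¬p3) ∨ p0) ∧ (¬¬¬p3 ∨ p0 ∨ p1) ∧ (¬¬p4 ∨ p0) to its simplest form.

¬¬¬p3 ∧ (¬((p3 ∨ ¬p3) ∧ ¬¬¬¬p3) ∨ p0) ∧ (¬¬¬p3 ∨ p0 ∨ p1) ∧ (¬¬p4 ∨ p0)
= ¬¬¬p3 ∧ (¬((p3 ∨ ¬p3) ∧ ¬¬p3) ∨ p0) ∧ (¬¬¬p3 ∨ p0 ∨ p1) ∧ (¬¬p4 ∨ p0)   (double negation)
= ¬¬¬p3 ∧ (¬¬¬p3 ∨ p0) ∧ (¬¬¬p3 ∨ p0 ∨ p1) ∧ (¬¬p4 ∨ p0)   (complement / identity)
= ¬¬¬p3 ∧ (¬¬¬p3 ∨ p0) ∧ (¬¬p4 ∨ p0)   (absorption)
= ¬¬¬p3 ∧ (¬¬p4 ∨ p0)   (absorption)
= ¬p3 ∧ (¬¬p4 ∨ p0)   (double negation)
= ¬p3 ∧ (p4 ∨ p0)   (double negation)

¬p3 ∧ (p4 ∨ p0)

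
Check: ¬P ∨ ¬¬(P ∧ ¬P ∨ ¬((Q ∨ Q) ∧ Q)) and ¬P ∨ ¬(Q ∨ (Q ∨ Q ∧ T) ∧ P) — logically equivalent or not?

E1: ¬P ∨ ¬¬(P ∧ ¬P ∨ ¬((Q ∨ Q) ∧ Q))
    = ¬P ∨ ¬¬¬((Q ∨ Q) ∧ Q)   (complement / identity)
    = ¬P ∨ ¬¬¬(Q ∧ Q)   (idempotence)
    = ¬P ∨ ¬¬¬Q   (idempotence)
    = ¬P ∨ ¬Q   (double negation)
E2: ¬P ∨ ¬(Q ∨ (Q ∨ Q ∧ T) ∧ P)
    = ¬P ∨ ¬(Q ∨ Q ∧ P)   (absorption)
    = ¬P ∨ ¬Q   (absorption)
Both reduce to ¬P ∨ ¬Q, so they are equivalent.

Yes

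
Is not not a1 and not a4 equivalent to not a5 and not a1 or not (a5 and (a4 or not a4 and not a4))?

No

E1: not not a1 and not a4
    = a1 and not a4   — double negation
E2: not a5 and not a1 or not (a5 and (a4 or not a4 and not a4))
    = not a5 and not a1 or not (a5 and (a4 or not a4))   — idempotence
    = not a5 and not a1 or not a5   — complement / identity
    = not a5   — absorption
These differ: at a1=0, a4=0, a5=0, E1 = 0 but E2 = 1.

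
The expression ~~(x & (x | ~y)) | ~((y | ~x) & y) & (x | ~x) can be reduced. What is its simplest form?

~~(x & (x | ~y)) | ~((y | ~x) & y) & (x | ~x)
= ~~(x & (x | ~y)) | ~((y | ~x) & y)
= ~~(x & (x | ~y)) | ~y
= x & (x | ~y) | ~y
= x | ~y

x | ~y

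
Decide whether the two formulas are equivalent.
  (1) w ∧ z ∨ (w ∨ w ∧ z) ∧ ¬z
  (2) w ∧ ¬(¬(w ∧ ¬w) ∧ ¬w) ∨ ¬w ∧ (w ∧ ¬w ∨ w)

Yes

E1: w ∧ z ∨ (w ∨ w ∧ z) ∧ ¬z
    = w ∧ z ∨ w ∧ ¬z   (absorption)
    = w   (distribution)
E2: w ∧ ¬(¬(w ∧ ¬w) ∧ ¬w) ∨ ¬w ∧ (w ∧ ¬w ∨ w)
    = w ∧ (w ∧ ¬w ∨ w) ∨ ¬w ∧ (w ∧ ¬w ∨ w)   (De Morgan)
    = w ∧ ¬w ∨ w   (distribution)
    = w   (complement / identity)
Both reduce to w, so they are equivalent.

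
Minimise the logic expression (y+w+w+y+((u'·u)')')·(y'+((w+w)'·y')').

w+y

(y+w+w+y+((u'·u)')')·(y'+((w+w)'·y')')
= (y+w+w+y+((u'·u)')')·(y'+w+w+y)   — De Morgan
= (y+w+w+y+u'·u)·(y'+w+w+y)   — double negation
= (y+w+w+y)·(y'+w+w+y)   — complement / identity
= y·y'+w+w+y   — distribution
= w+w+y   — complement / identity
= w+y   — idempotence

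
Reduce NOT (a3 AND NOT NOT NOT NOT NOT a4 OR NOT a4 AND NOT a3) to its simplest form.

a4

NOT (a3 AND NOT NOT NOT NOT NOT a4 OR NOT a4 AND NOT a3)
= NOT (a3 AND NOT NOT NOT a4 OR NOT a4 AND NOT a3)   — double negation
= NOT (a3 AND NOT a4 OR NOT a4 AND NOT a3)   — double negation
= NOT NOT a4   — distribution
= a4   — double negation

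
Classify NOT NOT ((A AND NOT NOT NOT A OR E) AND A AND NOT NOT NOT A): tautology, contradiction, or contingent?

NOT NOT ((A AND NOT NOT NOT A OR E) AND A AND NOT NOT NOT A)
= (A AND NOT NOT NOT A OR E) AND A AND NOT NOT NOT A   (double negation)
= A AND NOT NOT NOT A   (absorption)
= A AND NOT A   (double negation)
= FALSE   (complement)

contradiction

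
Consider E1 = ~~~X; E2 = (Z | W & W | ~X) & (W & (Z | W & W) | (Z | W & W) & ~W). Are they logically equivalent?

E1: ~~~X
    = ~X
E2: (Z | W & W | ~X) & (W & (Z | W & W) | (Z | W & W) & ~W)
    = (Z | W & W | ~X) & (Z | W & W)
    = Z | W & W
    = Z | W
These differ: at W=0, X=1, Z=1, E1 = 0 but E2 = 1.

No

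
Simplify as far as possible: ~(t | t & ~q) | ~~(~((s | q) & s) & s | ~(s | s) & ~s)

~t | ~s

~(t | t & ~q) | ~~(~((s | q) & s) & s | ~(s | s) & ~s)
= ~t | ~~(~((s | q) & s) & s | ~(s | s) & ~s)   [absorption]
= ~t | ~~(~s & s | ~(s | s) & ~s)   [absorption]
= ~t | ~s & s | ~(s | s) & ~s   [double negation]
= ~t | ~s & s | ~s & ~s   [idempotence]
= ~t | ~s   [distribution]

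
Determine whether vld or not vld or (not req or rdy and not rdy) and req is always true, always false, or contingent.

vld or not vld or (not req or rdy and not rdy) and req
= vld or not vld or not req and req   [complement / identity]
= vld or not vld   [complement / identity]
= True   [complement]

always true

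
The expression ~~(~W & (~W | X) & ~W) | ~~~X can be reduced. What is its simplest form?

~~(~W & (~W | X) & ~W) | ~~~X
= ~~(~W & ~W) | ~~~X   [absorption]
= ~(W | W) | ~~~X   [De Morgan]
= ~W | ~~~X   [idempotence]
= ~W | ~X   [double negation]

~W | ~X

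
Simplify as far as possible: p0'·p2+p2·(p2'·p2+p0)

p2

p0'·p2+p2·(p2'·p2+p0)
= p2·(p0'+p2'·p2+p0)
= p2·(p0'+p0)
= p2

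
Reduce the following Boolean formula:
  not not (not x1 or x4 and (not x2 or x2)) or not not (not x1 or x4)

not not (not x1 or x4 and (not x2 or x2)) or not not (not x1 or x4)
= not not (not x1 or x4) or not not (not x1 or x4)   — complement / identity
= not not (not x1 or x4)   — idempotence
= not x1 or x4   — double negation

not x1 or x4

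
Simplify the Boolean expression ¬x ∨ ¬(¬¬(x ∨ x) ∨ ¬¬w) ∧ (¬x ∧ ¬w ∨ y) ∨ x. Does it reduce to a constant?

True

¬x ∨ ¬(¬¬(x ∨ x) ∨ ¬¬w) ∧ (¬x ∧ ¬w ∨ y) ∨ x
= ¬x ∨ ¬(¬¬x ∨ ¬¬w) ∧ (¬x ∧ ¬w ∨ y) ∨ x   (idempotence)
= ¬x ∨ ¬x ∧ ¬w ∧ (¬x ∧ ¬w ∨ y) ∨ x   (De Morgan)
= ¬x ∨ ¬x ∧ ¬w ∨ x   (absorption)
= ¬x ∨ x   (absorption)
= True   (complement)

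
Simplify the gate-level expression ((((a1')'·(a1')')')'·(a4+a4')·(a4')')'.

a1'+a4'

((((a1')'·(a1')')')'·(a4+a4')·(a4')')'
= ((a1')'·(a1')'·(a4+a4')·(a4')')'   — double negation
= ((a1')'·(a4+a4')·(a4')')'   — idempotence
= ((a1')'·(a4')')'   — complement / identity
= a1'+a4'   — De Morgan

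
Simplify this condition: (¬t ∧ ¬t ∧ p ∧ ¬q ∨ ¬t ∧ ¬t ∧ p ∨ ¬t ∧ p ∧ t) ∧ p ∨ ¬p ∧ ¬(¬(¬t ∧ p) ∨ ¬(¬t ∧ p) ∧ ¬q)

(¬t ∧ ¬t ∧ p ∧ ¬q ∨ ¬t ∧ ¬t ∧ p ∨ ¬t ∧ p ∧ t) ∧ p ∨ ¬p ∧ ¬(¬(¬t ∧ p) ∨ ¬(¬t ∧ p) ∧ ¬q)
= (¬t ∧ ¬t ∧ p ∧ ¬q ∨ ¬t ∧ ¬t ∧ p ∨ ¬t ∧ p ∧ t) ∧ p ∨ ¬p ∧ ¬¬(¬t ∧ p)
= (¬t ∧ ¬t ∧ p ∨ ¬t ∧ p ∧ t) ∧ p ∨ ¬p ∧ ¬¬(¬t ∧ p)
= ¬t ∧ p ∧ p ∨ ¬p ∧ ¬¬(¬t ∧ p)
= ¬t ∧ p ∧ p ∨ ¬p ∧ ¬t ∧ p
= ¬t ∧ p

¬t ∧ p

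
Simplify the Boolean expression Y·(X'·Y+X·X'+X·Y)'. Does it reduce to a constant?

Y·(X'·Y+X·X'+X·Y)'
= Y·(X'·Y+X·Y)'
= Y·Y'
= 0

0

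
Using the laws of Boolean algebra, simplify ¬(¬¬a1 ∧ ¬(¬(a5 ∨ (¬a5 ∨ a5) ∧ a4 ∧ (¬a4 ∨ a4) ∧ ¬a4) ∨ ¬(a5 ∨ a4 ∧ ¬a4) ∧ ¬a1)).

¬(¬¬a1 ∧ ¬(¬(a5 ∨ (¬a5 ∨ a5) ∧ a4 ∧ (¬a4 ∨ a4) ∧ ¬a4) ∨ ¬(a5 ∨ a4 ∧ ¬a4) ∧ ¬a1))
= ¬(¬¬a1 ∧ ¬(¬(a5 ∨ (¬a5 ∨ a5) ∧ a4 ∧ ¬a4) ∨ ¬(a5 ∨ a4 ∧ ¬a4) ∧ ¬a1))   (complement / identity)
= ¬(¬¬a1 ∧ ¬(¬(a5 ∨ a4 ∧ ¬a4) ∨ ¬(a5 ∨ a4 ∧ ¬a4) ∧ ¬a1))   (complement / identity)
= ¬a1 ∨ ¬(a5 ∨ a4 ∧ ¬a4) ∨ ¬(a5 ∨ a4 ∧ ¬a4) ∧ ¬a1   (De Morgan)
= ¬a1 ∨ ¬(a5 ∨ a4 ∧ ¬a4)   (absorption)
= ¬a1 ∨ ¬a5   (complement / identity)

¬a1 ∨ ¬a5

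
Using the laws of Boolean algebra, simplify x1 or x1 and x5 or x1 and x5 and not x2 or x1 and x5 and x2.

x1

x1 or x1 and x5 or x1 and x5 and not x2 or x1 and x5 and x2
= x1 or x1 and x5 or x1 and x5   (distribution)
= x1 or x1 and x5   (idempotence)
= x1   (absorption)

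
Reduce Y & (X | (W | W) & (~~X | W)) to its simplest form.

Y & (X | (W | W) & (~~X | W))
= Y & (X | W | W & ~~X)   — distribution
= Y & (X | W | W & X)   — double negation
= Y & (X | W)   — absorption

Y & (X | W)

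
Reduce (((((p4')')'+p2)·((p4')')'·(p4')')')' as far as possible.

0

(((((p4')')'+p2)·((p4')')'·(p4')')')'
= (((p4')')'+p2)·((p4')')'·(p4')'   — double negation
= ((p4')')'·(p4')'   — absorption
= ((p4')')'·p4   — double negation
= p4'·p4   — double negation
= 0   — complement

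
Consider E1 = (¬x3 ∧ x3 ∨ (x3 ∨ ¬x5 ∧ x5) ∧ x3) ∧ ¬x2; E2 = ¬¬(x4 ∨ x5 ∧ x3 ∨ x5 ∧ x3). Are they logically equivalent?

No

E1: (¬x3 ∧ x3 ∨ (x3 ∨ ¬x5 ∧ x5) ∧ x3) ∧ ¬x2
    = (¬x3 ∧ x3 ∨ x3 ∧ x3) ∧ ¬x2   — complement / identity
    = x3 ∧ ¬x2   — distribution
E2: ¬¬(x4 ∨ x5 ∧ x3 ∨ x5 ∧ x3)
    = x4 ∨ x5 ∧ x3 ∨ x5 ∧ x3   — double negation
    = x4 ∨ x5 ∧ x3   — idempotence
These differ: at x2=1, x3=1, x4=1, x5=0, E1 = 0 but E2 = 1.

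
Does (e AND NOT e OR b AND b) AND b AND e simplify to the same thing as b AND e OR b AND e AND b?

E1: (e AND NOT e OR b AND b) AND b AND e
    = b AND b AND b AND e
    = b AND b AND e
    = b AND e
E2: b AND e OR b AND e AND b
    = b AND e
Both reduce to b AND e, so they are equivalent.

Yes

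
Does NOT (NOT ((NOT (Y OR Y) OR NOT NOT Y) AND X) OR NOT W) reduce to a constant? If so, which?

NOT (NOT ((NOT (Y OR Y) OR NOT NOT Y) AND X) OR NOT W)
= NOT (NOT ((NOT (Y OR Y) OR Y) AND X) OR NOT W)   (double negation)
= (NOT (Y OR Y) OR Y) AND X AND W   (De Morgan)
= (NOT Y OR Y) AND X AND W   (idempotence)
= X AND W   (complement / identity)
This depends on W, X, so it is not a constant.

no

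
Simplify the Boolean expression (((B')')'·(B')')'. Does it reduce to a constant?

1

(((B')')'·(B')')'
= (B'·(B')')'
= B+B'
= 1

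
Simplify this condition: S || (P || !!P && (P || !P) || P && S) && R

S || (P || !!P && (P || !P) || P && S) && R
= S || (P || P && (P || !P) || P && S) && R
= S || (P || P || P && S) && R
= S || (P || P && S) && R
= S || P && R

S || P && R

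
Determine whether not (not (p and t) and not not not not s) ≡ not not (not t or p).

No

E1: not (not (p and t) and not not not not s)
    = p and t or not not not s   — De Morgan
    = p and t or not s   — double negation
E2: not not (not t or p)
    = not t or p   — double negation
These differ: at p=0, s=1, t=0, E1 = 0 but E2 = 1.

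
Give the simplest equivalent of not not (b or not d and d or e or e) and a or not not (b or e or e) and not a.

b or e

not not (b or not d and d or e or e) and a or not not (b or e or e) and not a
= not not (b or e or e) and a or not not (b or e or e) and not a
= not not (b or e or e)
= not not (b or e)
= b or e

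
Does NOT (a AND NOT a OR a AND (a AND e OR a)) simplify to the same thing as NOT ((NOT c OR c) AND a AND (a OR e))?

E1: NOT (a AND NOT a OR a AND (a AND e OR a))
    = NOT (a AND NOT a OR a AND a)   — absorption
    = NOT a   — distribution
E2: NOT ((NOT c OR c) AND a AND (a OR e))
    = NOT (a AND (a OR e))   — complement / identity
    = NOT a   — absorption
Both reduce to NOT a, so they are equivalent.

Yes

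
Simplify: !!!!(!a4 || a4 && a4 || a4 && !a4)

true

!!!!(!a4 || a4 && a4 || a4 && !a4)
= !!!!(!a4 || a4)   [distribution]
= !!(!a4 || a4)   [double negation]
= !a4 || a4   [double negation]
= true   [complement]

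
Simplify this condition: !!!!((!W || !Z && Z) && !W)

!!!!((!W || !Z && Z) && !W)
= !!!!(!W && !W)   [complement / identity]
= !!(!W && !W)   [double negation]
= !W && !W   [double negation]
= !W   [idempotence]

!W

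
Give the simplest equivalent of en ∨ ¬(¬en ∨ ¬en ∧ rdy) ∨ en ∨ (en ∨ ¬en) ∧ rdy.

en ∨ rdy

en ∨ ¬(¬en ∨ ¬en ∧ rdy) ∨ en ∨ (en ∨ ¬en) ∧ rdy
= en ∨ ¬¬en ∨ en ∨ (en ∨ ¬en) ∧ rdy   [absorption]
= en ∨ en ∨ en ∨ (en ∨ ¬en) ∧ rdy   [double negation]
= en ∨ en ∨ en ∨ rdy   [complement / identity]
= en ∨ en ∨ rdy   [idempotence]
= en ∨ rdy   [idempotence]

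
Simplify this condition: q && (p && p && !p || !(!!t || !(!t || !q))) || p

q && (p && p && !p || !(!!t || !(!t || !q))) || p
= q && (p && p && !p || !t && (!t || !q)) || p
= q && (p && p && !p || !t) || p
= q && (p && !p || !t) || p
= q && !t || p

q && !t || p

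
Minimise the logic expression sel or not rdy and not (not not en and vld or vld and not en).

sel or not rdy and not vld

sel or not rdy and not (not not en and vld or vld and not en)
= sel or not rdy and not (en and vld or vld and not en)   — double negation
= sel or not rdy and not vld   — distribution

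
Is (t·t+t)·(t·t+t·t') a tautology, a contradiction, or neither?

neither

(t·t+t)·(t·t+t·t')
= t·t·t'+t·t   (distribution)
= t·(t·t'+t)   (distribution)
= t·t   (complement / identity)
= t   (idempotence)
This depends on t, so it is not a constant.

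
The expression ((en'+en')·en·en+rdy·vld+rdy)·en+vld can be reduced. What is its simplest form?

rdy·en+vld

((en'+en')·en·en+rdy·vld+rdy)·en+vld
= (en'·en·en+rdy·vld+rdy)·en+vld   (idempotence)
= (en'·en+rdy·vld+rdy)·en+vld   (idempotence)
= (rdy·vld+rdy)·en+vld   (complement / identity)
= rdy·en+vld   (absorption)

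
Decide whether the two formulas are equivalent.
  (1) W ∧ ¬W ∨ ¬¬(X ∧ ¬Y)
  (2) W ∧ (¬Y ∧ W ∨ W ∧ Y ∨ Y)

E1: W ∧ ¬W ∨ ¬¬(X ∧ ¬Y)
    = W ∧ ¬W ∨ X ∧ ¬Y   [double negation]
    = X ∧ ¬Y   [complement / identity]
E2: W ∧ (¬Y ∧ W ∨ W ∧ Y ∨ Y)
    = W ∧ (W ∨ Y)   [distribution]
    = W   [absorption]
These differ: at W=1, X=1, Y=1, E1 = 0 but E2 = 1.

No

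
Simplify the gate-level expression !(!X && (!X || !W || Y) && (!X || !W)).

!(!X && (!X || !W || Y) && (!X || !W))
= !(!X && (!X || !W))   (absorption)
= !!X   (absorption)
= X   (double negation)

X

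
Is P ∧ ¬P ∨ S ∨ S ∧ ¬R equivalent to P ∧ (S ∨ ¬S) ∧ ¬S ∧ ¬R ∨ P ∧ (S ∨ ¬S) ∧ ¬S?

No

E1: P ∧ ¬P ∨ S ∨ S ∧ ¬R
    = S ∨ S ∧ ¬R   — complement / identity
    = S   — absorption
E2: P ∧ (S ∨ ¬S) ∧ ¬S ∧ ¬R ∨ P ∧ (S ∨ ¬S) ∧ ¬S
    = P ∧ (S ∨ ¬S) ∧ ¬S   — absorption
    = P ∧ ¬S   — complement / identity
These differ: at P=1, R=0, S=1, E1 = 1 but E2 = 0.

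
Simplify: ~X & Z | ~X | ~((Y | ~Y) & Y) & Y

~X

~X & Z | ~X | ~((Y | ~Y) & Y) & Y
= ~X & Z | ~X | ~Y & Y   [complement / identity]
= ~X | ~Y & Y   [absorption]
= ~X   [complement / identity]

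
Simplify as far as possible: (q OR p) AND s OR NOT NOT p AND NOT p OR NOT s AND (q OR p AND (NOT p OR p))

(q OR p) AND s OR NOT NOT p AND NOT p OR NOT s AND (q OR p AND (NOT p OR p))
= (q OR p) AND s OR p AND NOT p OR NOT s AND (q OR p AND (NOT p OR p))
= (q OR p) AND s OR p AND NOT p OR NOT s AND (q OR p)
= (q OR p) AND s OR NOT s AND (q OR p)
= q OR p

q OR p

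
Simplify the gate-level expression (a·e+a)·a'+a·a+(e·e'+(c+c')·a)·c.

(a·e+a)·a'+a·a+(e·e'+(c+c')·a)·c
= a·a'+a·a+(e·e'+(c+c')·a)·c   (absorption)
= a·a'+a·a+(c+c')·a·c   (complement / identity)
= a+(c+c')·a·c   (distribution)
= a+a·c   (complement / identity)
= a   (absorption)

a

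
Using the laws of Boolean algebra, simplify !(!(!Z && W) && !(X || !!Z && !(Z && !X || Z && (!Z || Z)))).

!Z && W || X

!(!(!Z && W) && !(X || !!Z && !(Z && !X || Z && (!Z || Z))))
= !Z && W || X || !!Z && !(Z && !X || Z && (!Z || Z))   [De Morgan]
= !Z && W || X || Z && !(Z && !X || Z && (!Z || Z))   [double negation]
= !Z && W || X || Z && !(Z && !X || Z)   [complement / identity]
= !Z && W || X || Z && !Z   [absorption]
= !Z && W || X   [complement / identity]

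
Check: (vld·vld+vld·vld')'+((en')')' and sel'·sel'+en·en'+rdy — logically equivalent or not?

E1: (vld·vld+vld·vld')'+((en')')'
    = (vld·vld+vld·vld')'+en'
    = vld'+en'
E2: sel'·sel'+en·en'+rdy
    = sel'+en·en'+rdy
    = sel'+rdy
These differ: at en=0, rdy=0, sel=1, vld=1, E1 = 1 but E2 = 0.

No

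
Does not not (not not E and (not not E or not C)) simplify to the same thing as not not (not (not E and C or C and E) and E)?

No

E1: not not (not not E and (not not E or not C))
    = not not not not E
    = not not E
    = E
E2: not not (not (not E and C or C and E) and E)
    = not not (not C and E)
    = not C and E
These differ: at C=1, E=1, E1 = 1 but E2 = 0.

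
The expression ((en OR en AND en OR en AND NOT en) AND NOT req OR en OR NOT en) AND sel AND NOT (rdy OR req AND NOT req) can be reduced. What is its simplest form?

((en OR en AND en OR en AND NOT en) AND NOT req OR en OR NOT en) AND sel AND NOT (rdy OR req AND NOT req)
= ((en OR en) AND NOT req OR en OR NOT en) AND sel AND NOT (rdy OR req AND NOT req)   (distribution)
= (en AND NOT req OR en OR NOT en) AND sel AND NOT (rdy OR req AND NOT req)   (idempotence)
= (en AND NOT req OR en OR NOT en) AND sel AND NOT rdy   (complement / identity)
= (en OR NOT en) AND sel AND NOT rdy   (absorption)
= sel AND NOT rdy   (complement / identity)

sel AND NOT rdy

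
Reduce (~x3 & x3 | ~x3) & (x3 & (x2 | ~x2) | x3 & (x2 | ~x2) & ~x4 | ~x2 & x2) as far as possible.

(~x3 & x3 | ~x3) & (x3 & (x2 | ~x2) | x3 & (x2 | ~x2) & ~x4 | ~x2 & x2)
= (~x3 & x3 | ~x3) & (x3 & (x2 | ~x2) | x3 & (x2 | ~x2) & ~x4)
= (~x3 & x3 | ~x3) & x3 & (x2 | ~x2)
= (~x3 & x3 | ~x3) & x3
= ~x3 & x3
= 0

0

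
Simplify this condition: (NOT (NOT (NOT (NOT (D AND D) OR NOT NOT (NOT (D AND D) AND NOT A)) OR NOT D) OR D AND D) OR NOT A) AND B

(NOT D OR NOT A) AND B

(NOT (NOT (NOT (NOT (D AND D) OR NOT NOT (NOT (D AND D) AND NOT A)) OR NOT D) OR D AND D) OR NOT A) AND B
= (NOT (NOT (NOT (NOT (D AND D) OR NOT (D AND D) AND NOT A) OR NOT D) OR D AND D) OR NOT A) AND B   [double negation]
= (NOT (NOT (NOT NOT (D AND D) OR NOT D) OR D AND D) OR NOT A) AND B   [absorption]
= (NOT (NOT (NOT NOT D OR NOT D) OR D AND D) OR NOT A) AND B   [idempotence]
= (NOT (NOT D AND D OR D AND D) OR NOT A) AND B   [De Morgan]
= (NOT D OR NOT A) AND B   [distribution]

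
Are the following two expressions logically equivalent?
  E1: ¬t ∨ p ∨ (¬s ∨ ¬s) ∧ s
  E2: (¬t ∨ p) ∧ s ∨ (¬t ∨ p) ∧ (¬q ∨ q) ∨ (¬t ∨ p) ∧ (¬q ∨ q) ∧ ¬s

E1: ¬t ∨ p ∨ (¬s ∨ ¬s) ∧ s
    = ¬t ∨ p ∨ ¬s ∧ s   (idempotence)
    = ¬t ∨ p   (complement / identity)
E2: (¬t ∨ p) ∧ s ∨ (¬t ∨ p) ∧ (¬q ∨ q) ∨ (¬t ∨ p) ∧ (¬q ∨ q) ∧ ¬s
    = (¬t ∨ p) ∧ s ∨ (¬t ∨ p) ∧ (¬q ∨ q)   (absorption)
    = (¬t ∨ p) ∧ s ∨ ¬t ∨ p   (complement / identity)
    = ¬t ∨ p   (absorption)
Both reduce to ¬t ∨ p, so they are equivalent.

Yes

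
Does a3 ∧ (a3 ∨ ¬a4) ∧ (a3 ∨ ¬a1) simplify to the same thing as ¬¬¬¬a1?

E1: a3 ∧ (a3 ∨ ¬a4) ∧ (a3 ∨ ¬a1)
    = a3 ∧ (a3 ∨ ¬a1)   [absorption]
    = a3   [absorption]
E2: ¬¬¬¬a1
    = ¬¬a1   [double negation]
    = a1   [double negation]
These differ: at a1=0, a3=1, a4=1, E1 = 1 but E2 = 0.

No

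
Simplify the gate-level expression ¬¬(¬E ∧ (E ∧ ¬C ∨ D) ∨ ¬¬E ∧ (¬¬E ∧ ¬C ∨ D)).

E ∧ ¬C ∨ D

¬¬(¬E ∧ (E ∧ ¬C ∨ D) ∨ ¬¬E ∧ (¬¬E ∧ ¬C ∨ D))
= ¬E ∧ (E ∧ ¬C ∨ D) ∨ ¬¬E ∧ (¬¬E ∧ ¬C ∨ D)   (double negation)
= ¬E ∧ (E ∧ ¬C ∨ D) ∨ ¬¬E ∧ (E ∧ ¬C ∨ D)   (double negation)
= ¬E ∧ (E ∧ ¬C ∨ D) ∨ E ∧ (E ∧ ¬C ∨ D)   (double negation)
= E ∧ ¬C ∨ D   (distribution)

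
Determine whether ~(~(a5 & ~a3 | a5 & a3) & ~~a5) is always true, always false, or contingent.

~(~(a5 & ~a3 | a5 & a3) & ~~a5)
= a5 & ~a3 | a5 & a3 | ~a5   [De Morgan]
= a5 | ~a5   [distribution]
= 1   [complement]

always true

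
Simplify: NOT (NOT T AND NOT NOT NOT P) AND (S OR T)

P AND S OR T

NOT (NOT T AND NOT NOT NOT P) AND (S OR T)
= (T OR NOT NOT P) AND (S OR T)   [De Morgan]
= NOT NOT P AND S OR T   [distribution]
= P AND S OR T   [double negation]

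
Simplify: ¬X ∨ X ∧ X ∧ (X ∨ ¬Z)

True

¬X ∨ X ∧ X ∧ (X ∨ ¬Z)
= ¬X ∨ X ∧ (X ∨ ¬Z)
= ¬X ∨ X
= True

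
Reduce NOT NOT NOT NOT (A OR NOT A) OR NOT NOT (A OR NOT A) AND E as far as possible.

TRUE

NOT NOT NOT NOT (A OR NOT A) OR NOT NOT (A OR NOT A) AND E
= NOT NOT (A OR NOT A) OR NOT NOT (A OR NOT A) AND E   (double negation)
= A OR NOT A OR NOT NOT (A OR NOT A) AND E   (double negation)
= A OR NOT A OR (A OR NOT A) AND E   (double negation)
= A OR NOT A   (absorption)
= TRUE   (complement)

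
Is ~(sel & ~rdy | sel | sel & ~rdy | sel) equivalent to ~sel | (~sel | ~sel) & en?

Yes

E1: ~(sel & ~rdy | sel | sel & ~rdy | sel)
    = ~(sel & ~rdy | sel)   — idempotence
    = ~sel   — absorption
E2: ~sel | (~sel | ~sel) & en
    = ~sel | ~sel & en   — idempotence
    = ~sel   — absorption
Both reduce to ~sel, so they are equivalent.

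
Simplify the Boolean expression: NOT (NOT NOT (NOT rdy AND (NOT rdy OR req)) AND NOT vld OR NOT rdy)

NOT (NOT NOT (NOT rdy AND (NOT rdy OR req)) AND NOT vld OR NOT rdy)
= NOT (NOT NOT NOT rdy AND NOT vld OR NOT rdy)
= NOT (NOT rdy AND NOT vld OR NOT rdy)
= NOT NOT rdy
= rdy

rdy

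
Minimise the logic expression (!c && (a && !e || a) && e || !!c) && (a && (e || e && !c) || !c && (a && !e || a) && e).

(!c && (a && !e || a) && e || !!c) && (a && (e || e && !c) || !c && (a && !e || a) && e)
= !c && (a && !e || a) && e || !!c && a && (e || e && !c)   (distribution)
= !c && (a && !e || a) && e || !!c && a && e   (absorption)
= !c && a && e || !!c && a && e   (absorption)
= !c && a && e || c && a && e   (double negation)
= a && e   (distribution)

a && e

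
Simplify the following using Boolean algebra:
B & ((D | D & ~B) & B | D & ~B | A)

B & (D | A)

B & ((D | D & ~B) & B | D & ~B | A)
= B & (D & B | D & ~B | A)   (absorption)
= B & (D | A)   (distribution)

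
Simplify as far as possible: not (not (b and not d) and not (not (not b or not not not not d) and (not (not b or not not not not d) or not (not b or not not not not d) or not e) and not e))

not (not (b and not d) and not (not (not b or not not not not d) and (not (not b or not not not not d) or not (not b or not not not not d) or not e) and not e))
= not (not (b and not d) and not (not (not b or not not not not d) and (not (not b or not not not not d) or not e) and not e))
= not (not (b and not d) and not (not (not b or not not not not d) and not e))
= not (not (b and not d) and not (b and not not not d and not e))
= not (not (b and not d) and not (b and not d and not e))
= b and not d or b and not d and not e
= b and not d

b and not d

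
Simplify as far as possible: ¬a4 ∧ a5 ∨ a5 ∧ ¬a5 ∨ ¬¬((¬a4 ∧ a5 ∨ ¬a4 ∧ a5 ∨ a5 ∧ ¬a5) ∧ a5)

¬a4 ∧ a5

¬a4 ∧ a5 ∨ a5 ∧ ¬a5 ∨ ¬¬((¬a4 ∧ a5 ∨ ¬a4 ∧ a5 ∨ a5 ∧ ¬a5) ∧ a5)
= ¬a4 ∧ a5 ∨ a5 ∧ ¬a5 ∨ ¬¬((¬a4 ∧ a5 ∨ a5 ∧ ¬a5) ∧ a5)
= ¬a4 ∧ a5 ∨ a5 ∧ ¬a5 ∨ (¬a4 ∧ a5 ∨ a5 ∧ ¬a5) ∧ a5
= ¬a4 ∧ a5 ∨ a5 ∧ ¬a5
= ¬a4 ∧ a5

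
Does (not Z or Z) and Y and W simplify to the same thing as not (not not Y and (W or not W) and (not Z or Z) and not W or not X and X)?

No

E1: (not Z or Z) and Y and W
    = Y and W   [complement / identity]
E2: not (not not Y and (W or not W) and (not Z or Z) and not W or not X and X)
    = not (not not Y and (W or not W) and (not Z or Z) and not W)   [complement / identity]
    = not (not not Y and (W or not W) and not W)   [complement / identity]
    = not (not not Y and not W)   [complement / identity]
    = not Y or W   [De Morgan]
These differ: at W=0, X=0, Y=0, Z=0, E1 = 0 but E2 = 1.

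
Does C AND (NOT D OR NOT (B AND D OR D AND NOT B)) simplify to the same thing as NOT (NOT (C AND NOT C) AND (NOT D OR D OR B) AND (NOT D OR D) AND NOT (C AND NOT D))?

Yes

E1: C AND (NOT D OR NOT (B AND D OR D AND NOT B))
    = C AND (NOT D OR NOT D)
    = C AND NOT D
E2: NOT (NOT (C AND NOT C) AND (NOT D OR D OR B) AND (NOT D OR D) AND NOT (C AND NOT D))
    = NOT (NOT (C AND NOT C) AND (NOT D OR D) AND NOT (C AND NOT D))
    = NOT (NOT (C AND NOT C) AND NOT (C AND NOT D))
    = C AND NOT C OR C AND NOT D
    = C AND NOT D
Both reduce to C AND NOT D, so they are equivalent.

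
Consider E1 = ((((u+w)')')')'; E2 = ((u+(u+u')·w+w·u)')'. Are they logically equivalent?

Yes

E1: ((((u+w)')')')'
    = ((u+w)')'
    = u+w
E2: ((u+(u+u')·w+w·u)')'
    = ((u+w+w·u)')'
    = ((u+w)')'
    = u+w
Both reduce to u+w, so they are equivalent.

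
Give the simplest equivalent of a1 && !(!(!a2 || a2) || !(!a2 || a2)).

a1 && !(!(!a2 || a2) || !(!a2 || a2))
= a1 && !!(!a2 || a2)   [idempotence]
= a1 && (!a2 || a2)   [double negation]
= a1   [complement / identity]

a1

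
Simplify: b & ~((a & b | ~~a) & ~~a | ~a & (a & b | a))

b & ~((a & b | ~~a) & ~~a | ~a & (a & b | a))
= b & ~((a & b | ~~a) & a | ~a & (a & b | a))   [double negation]
= b & ~((a & b | a) & a | ~a & (a & b | a))   [double negation]
= b & ~(a & a | ~a & (a & b | a))   [absorption]
= b & ~(a & a | ~a & a)   [absorption]
= b & ~a   [distribution]

b & ~a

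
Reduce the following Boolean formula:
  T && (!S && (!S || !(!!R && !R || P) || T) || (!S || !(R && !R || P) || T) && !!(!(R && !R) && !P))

T && (!S && (!S || !(!!R && !R || P) || T) || (!S || !(R && !R || P) || T) && !!(!(R && !R) && !P))
= T && (!S && (!S || !(R && !R || P) || T) || (!S || !(R && !R || P) || T) && !!(!(R && !R) && !P))
= T && (!S || !(R && !R || P) || T) && (!S || !!(!(R && !R) && !P))
= T && (!S || !(R && !R || P) || T) && (!S || !(R && !R || P))
= T && (!S || !(R && !R || P))
= T && (!S || !P)

T && (!S || !P)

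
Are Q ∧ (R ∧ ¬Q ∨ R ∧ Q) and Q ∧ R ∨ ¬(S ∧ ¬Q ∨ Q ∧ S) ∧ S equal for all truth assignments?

Yes

E1: Q ∧ (R ∧ ¬Q ∨ R ∧ Q)
    = Q ∧ R   [distribution]
E2: Q ∧ R ∨ ¬(S ∧ ¬Q ∨ Q ∧ S) ∧ S
    = Q ∧ R ∨ ¬S ∧ S   [distribution]
    = Q ∧ R   [complement / identity]
Both reduce to Q ∧ R, so they are equivalent.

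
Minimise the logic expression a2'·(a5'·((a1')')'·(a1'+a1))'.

a2'·(a5+a1)

a2'·(a5'·((a1')')'·(a1'+a1))'
= a2'·(a5'·((a1')')')'   (complement / identity)
= a2'·(a5'·a1')'   (double negation)
= a2'·(a5+a1)   (De Morgan)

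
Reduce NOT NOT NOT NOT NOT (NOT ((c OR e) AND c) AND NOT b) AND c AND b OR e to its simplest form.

c AND b OR e

NOT NOT NOT NOT NOT (NOT ((c OR e) AND c) AND NOT b) AND c AND b OR e
= NOT NOT NOT NOT ((c OR e) AND c OR b) AND c AND b OR e   (De Morgan)
= NOT NOT ((c OR e) AND c OR b) AND c AND b OR e   (double negation)
= NOT NOT (c OR b) AND c AND b OR e   (absorption)
= (c OR b) AND c AND b OR e   (double negation)
= c AND b OR e   (absorption)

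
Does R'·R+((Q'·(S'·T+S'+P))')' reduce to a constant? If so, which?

no

R'·R+((Q'·(S'·T+S'+P))')'
= ((Q'·(S'·T+S'+P))')'
= ((Q'·(S'+P))')'
= Q'·(S'+P)
This depends on P, Q, S, so it is not a constant.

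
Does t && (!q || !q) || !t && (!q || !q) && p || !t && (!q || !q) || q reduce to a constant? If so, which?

t && (!q || !q) || !t && (!q || !q) && p || !t && (!q || !q) || q
= t && (!q || !q) || !t && (!q || !q) || q   (absorption)
= !q || !q || q   (distribution)
= !q || q   (idempotence)
= true   (complement)

yes, True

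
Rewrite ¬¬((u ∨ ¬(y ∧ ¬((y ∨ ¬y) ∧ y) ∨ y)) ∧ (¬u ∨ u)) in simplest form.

u ∨ ¬y

¬¬((u ∨ ¬(y ∧ ¬((y ∨ ¬y) ∧ y) ∨ y)) ∧ (¬u ∨ u))
= ¬¬((u ∨ ¬(y ∧ ¬y ∨ y)) ∧ (¬u ∨ u))   — complement / identity
= (u ∨ ¬(y ∧ ¬y ∨ y)) ∧ (¬u ∨ u)   — double negation
= (u ∨ ¬y) ∧ (¬u ∨ u)   — complement / identity
= u ∨ ¬y   — complement / identity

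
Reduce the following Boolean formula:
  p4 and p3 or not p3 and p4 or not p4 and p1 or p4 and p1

p4 and p3 or not p3 and p4 or not p4 and p1 or p4 and p1
= p4 and p3 or not p3 and p4 or p1   (distribution)
= p4 or p1   (distribution)

p4 or p1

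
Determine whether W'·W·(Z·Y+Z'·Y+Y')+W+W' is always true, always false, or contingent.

always true

W'·W·(Z·Y+Z'·Y+Y')+W+W'
= W'·W·(Y+Y')+W+W'   (distribution)
= W'·W+W+W'   (complement / identity)
= W+W'   (complement / identity)
= 1   (complement)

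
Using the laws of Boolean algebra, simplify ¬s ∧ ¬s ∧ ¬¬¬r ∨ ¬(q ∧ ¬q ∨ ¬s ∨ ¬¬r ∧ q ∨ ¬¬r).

¬r

¬s ∧ ¬s ∧ ¬¬¬r ∨ ¬(q ∧ ¬q ∨ ¬s ∨ ¬¬r ∧ q ∨ ¬¬r)
= ¬s ∧ ¬s ∧ ¬r ∨ ¬(q ∧ ¬q ∨ ¬s ∨ ¬¬r ∧ q ∨ ¬¬r)   (double negation)
= ¬s ∧ ¬s ∧ ¬r ∨ ¬(q ∧ ¬q ∨ ¬s ∨ ¬¬r)   (absorption)
= ¬s ∧ ¬r ∨ ¬(q ∧ ¬q ∨ ¬s ∨ ¬¬r)   (idempotence)
= ¬s ∧ ¬r ∨ ¬(¬s ∨ ¬¬r)   (complement / identity)
= ¬s ∧ ¬r ∨ s ∧ ¬r   (De Morgan)
= ¬r   (distribution)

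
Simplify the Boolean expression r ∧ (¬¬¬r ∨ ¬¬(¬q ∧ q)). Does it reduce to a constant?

r ∧ (¬¬¬r ∨ ¬¬(¬q ∧ q))
= r ∧ (¬r ∨ ¬¬(¬q ∧ q))
= r ∧ (¬r ∨ ¬q ∧ q)
= r ∧ ¬r
= False

False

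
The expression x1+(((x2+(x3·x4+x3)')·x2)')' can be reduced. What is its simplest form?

x1+x2

x1+(((x2+(x3·x4+x3)')·x2)')'
= x1+(((x2+x3')·x2)')'
= x1+(x2+x3')·x2
= x1+x2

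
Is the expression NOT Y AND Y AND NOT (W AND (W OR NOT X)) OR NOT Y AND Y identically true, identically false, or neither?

identically false

NOT Y AND Y AND NOT (W AND (W OR NOT X)) OR NOT Y AND Y
= NOT Y AND Y AND NOT W OR NOT Y AND Y   [absorption]
= NOT Y AND Y   [absorption]
= FALSE   [complement]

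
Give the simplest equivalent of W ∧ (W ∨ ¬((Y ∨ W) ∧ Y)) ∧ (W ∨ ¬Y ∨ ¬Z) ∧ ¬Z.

W ∧ (W ∨ ¬((Y ∨ W) ∧ Y)) ∧ (W ∨ ¬Y ∨ ¬Z) ∧ ¬Z
= W ∧ (W ∨ ¬Y) ∧ (W ∨ ¬Y ∨ ¬Z) ∧ ¬Z   [absorption]
= W ∧ (W ∨ ¬Y) ∧ ¬Z   [absorption]
= W ∧ ¬Z   [absorption]

W ∧ ¬Z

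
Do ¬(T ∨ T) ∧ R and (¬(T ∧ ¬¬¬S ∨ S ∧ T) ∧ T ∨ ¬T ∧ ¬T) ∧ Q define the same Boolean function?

No

E1: ¬(T ∨ T) ∧ R
    = ¬T ∧ R   — idempotence
E2: (¬(T ∧ ¬¬¬S ∨ S ∧ T) ∧ T ∨ ¬T ∧ ¬T) ∧ Q
    = (¬(T ∧ ¬S ∨ S ∧ T) ∧ T ∨ ¬T ∧ ¬T) ∧ Q   — double negation
    = (¬T ∧ T ∨ ¬T ∧ ¬T) ∧ Q   — distribution
    = ¬T ∧ Q   — distribution
These differ: at Q=1, R=0, S=0, T=0, E1 = 0 but E2 = 1.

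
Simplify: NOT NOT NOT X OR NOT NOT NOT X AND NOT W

NOT NOT NOT X OR NOT NOT NOT X AND NOT W
= NOT NOT NOT X   [absorption]
= NOT X   [double negation]

NOT X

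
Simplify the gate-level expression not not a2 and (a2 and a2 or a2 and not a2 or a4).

not not a2 and (a2 and a2 or a2 and not a2 or a4)
= not not a2 and (a2 or a4)   (distribution)
= a2 and (a2 or a4)   (double negation)
= a2   (absorption)

a2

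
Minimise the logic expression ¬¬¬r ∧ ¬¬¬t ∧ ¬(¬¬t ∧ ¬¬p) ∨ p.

¬r ∧ ¬t ∨ p

¬¬¬r ∧ ¬¬¬t ∧ ¬(¬¬t ∧ ¬¬p) ∨ p
= ¬¬¬r ∧ ¬¬¬t ∧ (¬t ∨ ¬p) ∨ p   (De Morgan)
= ¬¬¬r ∧ ¬t ∧ (¬t ∨ ¬p) ∨ p   (double negation)
= ¬¬¬r ∧ ¬t ∨ p   (absorption)
= ¬r ∧ ¬t ∨ p   (double negation)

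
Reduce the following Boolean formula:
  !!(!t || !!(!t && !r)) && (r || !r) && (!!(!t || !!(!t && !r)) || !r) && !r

!!(!t || !!(!t && !r)) && (r || !r) && (!!(!t || !!(!t && !r)) || !r) && !r
= !!(!t || !!(!t && !r)) && (!!(!t || !!(!t && !r)) || !r) && !r   (complement / identity)
= !!(!t || !!(!t && !r)) && !r   (absorption)
= !(t && !(!t && !r)) && !r   (De Morgan)
= !(t && (t || r)) && !r   (De Morgan)
= !t && !r   (absorption)

!t && !r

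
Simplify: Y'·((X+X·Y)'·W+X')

Y'·X'

Y'·((X+X·Y)'·W+X')
= Y'·(X'·W+X')   [absorption]
= Y'·X'   [absorption]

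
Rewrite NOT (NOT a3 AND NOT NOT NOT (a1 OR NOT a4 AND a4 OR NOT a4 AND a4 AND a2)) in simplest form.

NOT (NOT a3 AND NOT NOT NOT (a1 OR NOT a4 AND a4 OR NOT a4 AND a4 AND a2))
= NOT (NOT a3 AND NOT NOT NOT (a1 OR NOT a4 AND a4))
= NOT (NOT a3 AND NOT NOT NOT a1)
= a3 OR NOT NOT a1
= a3 OR a1

a3 OR a1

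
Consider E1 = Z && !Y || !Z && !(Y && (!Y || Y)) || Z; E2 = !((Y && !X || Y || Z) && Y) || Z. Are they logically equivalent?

E1: Z && !Y || !Z && !(Y && (!Y || Y)) || Z
    = Z && !Y || !Z && !Y || Z   [complement / identity]
    = !Y || Z   [distribution]
E2: !((Y && !X || Y || Z) && Y) || Z
    = !((Y || Z) && Y) || Z   [absorption]
    = !Y || Z   [absorption]
Both reduce to !Y || Z, so they are equivalent.

Yes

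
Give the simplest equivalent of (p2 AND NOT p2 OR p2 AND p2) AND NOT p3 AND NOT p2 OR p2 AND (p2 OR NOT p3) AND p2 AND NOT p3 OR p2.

p2

(p2 AND NOT p2 OR p2 AND p2) AND NOT p3 AND NOT p2 OR p2 AND (p2 OR NOT p3) AND p2 AND NOT p3 OR p2
= p2 AND NOT p3 AND NOT p2 OR p2 AND (p2 OR NOT p3) AND p2 AND NOT p3 OR p2   (distribution)
= p2 AND NOT p3 AND NOT p2 OR p2 AND p2 AND NOT p3 OR p2   (absorption)
= p2 AND NOT p3 OR p2   (distribution)
= p2   (absorption)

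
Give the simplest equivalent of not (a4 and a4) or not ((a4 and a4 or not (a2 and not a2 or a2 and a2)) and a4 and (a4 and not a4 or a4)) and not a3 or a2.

not a4 or a2

not (a4 and a4) or not ((a4 and a4 or not (a2 and not a2 or a2 and a2)) and a4 and (a4 and not a4 or a4)) and not a3 or a2
= not (a4 and a4) or not ((a4 and a4 or not (a2 and not a2 or a2 and a2)) and a4 and a4) and not a3 or a2
= not (a4 and a4) or not ((a4 and a4 or not a2) and a4 and a4) and not a3 or a2
= not (a4 and a4) or not (a4 and a4) and not a3 or a2
= not (a4 and a4) or a2
= not a4 or a2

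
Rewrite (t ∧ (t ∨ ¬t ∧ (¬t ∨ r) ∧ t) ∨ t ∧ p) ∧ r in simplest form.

(t ∧ (t ∨ ¬t ∧ (¬t ∨ r) ∧ t) ∨ t ∧ p) ∧ r
= (t ∧ (t ∨ ¬t ∧ t) ∨ t ∧ p) ∧ r   (absorption)
= (t ∨ ¬t ∧ t ∨ p) ∧ t ∧ r   (distribution)
= (t ∨ p) ∧ t ∧ r   (complement / identity)
= t ∧ r   (absorption)

t ∧ r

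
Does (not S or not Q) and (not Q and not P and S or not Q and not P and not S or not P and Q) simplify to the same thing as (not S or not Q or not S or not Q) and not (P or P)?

Yes

E1: (not S or not Q) and (not Q and not P and S or not Q and not P and not S or not P and Q)
    = (not S or not Q) and (not Q and not P or not P and Q)
    = (not S or not Q) and not P
E2: (not S or not Q or not S or not Q) and not (P or P)
    = (not S or not Q or not S or not Q) and not P
    = (not S or not Q) and not P
Both reduce to (not S or not Q) and not P, so they are equivalent.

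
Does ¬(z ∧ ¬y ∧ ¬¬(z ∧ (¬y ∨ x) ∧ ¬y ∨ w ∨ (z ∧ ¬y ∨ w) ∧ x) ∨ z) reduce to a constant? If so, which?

no

¬(z ∧ ¬y ∧ ¬¬(z ∧ (¬y ∨ x) ∧ ¬y ∨ w ∨ (z ∧ ¬y ∨ w) ∧ x) ∨ z)
= ¬(z ∧ ¬y ∧ ¬¬(z ∧ ¬y ∨ w ∨ (z ∧ ¬y ∨ w) ∧ x) ∨ z)   (absorption)
= ¬(z ∧ ¬y ∧ (z ∧ ¬y ∨ w ∨ (z ∧ ¬y ∨ w) ∧ x) ∨ z)   (double negation)
= ¬(z ∧ ¬y ∧ (z ∧ ¬y ∨ w) ∨ z)   (absorption)
= ¬(z ∧ ¬y ∨ z)   (absorption)
= ¬z   (absorption)
This depends on z, so it is not a constant.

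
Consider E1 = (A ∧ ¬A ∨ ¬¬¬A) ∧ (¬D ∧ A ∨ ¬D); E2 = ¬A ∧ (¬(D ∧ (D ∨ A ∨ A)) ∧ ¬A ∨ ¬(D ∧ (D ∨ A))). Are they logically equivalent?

E1: (A ∧ ¬A ∨ ¬¬¬A) ∧ (¬D ∧ A ∨ ¬D)
    = (A ∧ ¬A ∨ ¬A) ∧ (¬D ∧ A ∨ ¬D)   — double negation
    = ¬A ∧ (¬D ∧ A ∨ ¬D)   — complement / identity
    = ¬A ∧ ¬D   — absorption
E2: ¬A ∧ (¬(D ∧ (D ∨ A ∨ A)) ∧ ¬A ∨ ¬(D ∧ (D ∨ A)))
    = ¬A ∧ (¬(D ∧ (D ∨ A)) ∧ ¬A ∨ ¬(D ∧ (D ∨ A)))   — idempotence
    = ¬A ∧ ¬(D ∧ (D ∨ A))   — absorption
    = ¬A ∧ ¬D   — absorption
Both reduce to ¬A ∧ ¬D, so they are equivalent.

Yes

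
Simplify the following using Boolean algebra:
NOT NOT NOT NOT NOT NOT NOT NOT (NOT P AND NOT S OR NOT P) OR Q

NOT P OR Q

NOT NOT NOT NOT NOT NOT NOT NOT (NOT P AND NOT S OR NOT P) OR Q
= NOT NOT NOT NOT NOT NOT (NOT P AND NOT S OR NOT P) OR Q   — double negation
= NOT NOT NOT NOT (NOT P AND NOT S OR NOT P) OR Q   — double negation
= NOT NOT NOT NOT NOT P OR Q   — absorption
= NOT NOT NOT P OR Q   — double negation
= NOT P OR Q   — double negation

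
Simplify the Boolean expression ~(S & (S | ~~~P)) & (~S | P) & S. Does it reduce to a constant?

~(S & (S | ~~~P)) & (~S | P) & S
= ~(S & (S | ~P)) & (~S | P) & S   — double negation
= ~S & (~S | P) & S   — absorption
= ~S & S   — absorption
= 0   — complement

0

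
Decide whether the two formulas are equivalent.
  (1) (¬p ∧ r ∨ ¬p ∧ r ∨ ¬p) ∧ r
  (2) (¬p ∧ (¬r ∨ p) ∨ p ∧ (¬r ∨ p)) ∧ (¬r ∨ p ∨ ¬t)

No

E1: (¬p ∧ r ∨ ¬p ∧ r ∨ ¬p) ∧ r
    = (¬p ∧ r ∨ ¬p) ∧ r   (idempotence)
    = ¬p ∧ r   (absorption)
E2: (¬p ∧ (¬r ∨ p) ∨ p ∧ (¬r ∨ p)) ∧ (¬r ∨ p ∨ ¬t)
    = (¬r ∨ p) ∧ (¬r ∨ p ∨ ¬t)   (distribution)
    = ¬r ∨ p   (absorption)
These differ: at p=1, r=0, t=0, E1 = 0 but E2 = 1.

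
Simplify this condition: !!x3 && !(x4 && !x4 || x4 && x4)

!!x3 && !(x4 && !x4 || x4 && x4)
= !!x3 && !((!x4 || x4) && x4)   — distribution
= !!x3 && !x4   — complement / identity
= x3 && !x4   — double negation

x3 && !x4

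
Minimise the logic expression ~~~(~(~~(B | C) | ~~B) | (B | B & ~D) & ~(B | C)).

~~~(~(~~(B | C) | ~~B) | (B | B & ~D) & ~(B | C))
= ~~~(~(~~(B | C) | ~~B) | B & ~(B | C))   — absorption
= ~~~(~(B | C) & ~B | B & ~(B | C))   — De Morgan
= ~~~~(B | C)   — distribution
= ~~(B | C)   — double negation
= B | C   — double negation

B | C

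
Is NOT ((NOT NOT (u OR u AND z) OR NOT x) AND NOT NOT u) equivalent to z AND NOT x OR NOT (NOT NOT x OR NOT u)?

No

E1: NOT ((NOT NOT (u OR u AND z) OR NOT x) AND NOT NOT u)
    = NOT ((NOT NOT u OR NOT x) AND NOT NOT u)
    = NOT NOT NOT u
    = NOT u
E2: z AND NOT x OR NOT (NOT NOT x OR NOT u)
    = z AND NOT x OR NOT x AND u
    = NOT x AND (z OR u)
These differ: at u=0, x=0, z=0, E1 = 1 but E2 = 0.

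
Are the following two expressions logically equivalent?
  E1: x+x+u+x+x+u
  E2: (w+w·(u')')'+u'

E1: x+x+u+x+x+u
    = x+x+u
    = x+u
E2: (w+w·(u')')'+u'
    = (w+w·u)'+u'
    = w'+u'
These differ: at u=1, w=1, x=0, E1 = 1 but E2 = 0.

No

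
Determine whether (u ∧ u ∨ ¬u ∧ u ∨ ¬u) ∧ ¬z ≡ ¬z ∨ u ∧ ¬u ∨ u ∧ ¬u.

E1: (u ∧ u ∨ ¬u ∧ u ∨ ¬u) ∧ ¬z
    = (u ∨ ¬u) ∧ ¬z   — distribution
    = ¬z   — complement / identity
E2: ¬z ∨ u ∧ ¬u ∨ u ∧ ¬u
    = ¬z ∨ u ∧ ¬u   — idempotence
    = ¬z   — complement / identity
Both reduce to ¬z, so they are equivalent.

Yes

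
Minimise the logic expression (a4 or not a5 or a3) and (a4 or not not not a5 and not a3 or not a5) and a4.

(a4 or not a5 or a3) and (a4 or not not not a5 and not a3 or not a5) and a4
= (a4 or not a5 or a3) and (a4 or not a5 and not a3 or not a5) and a4   — double negation
= (a4 or not a5 or a3) and (a4 or not a5) and a4   — absorption
= (a4 or not a5) and a4   — absorption
= a4   — absorption

a4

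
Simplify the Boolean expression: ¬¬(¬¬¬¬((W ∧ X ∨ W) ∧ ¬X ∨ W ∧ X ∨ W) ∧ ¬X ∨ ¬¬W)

W

¬¬(¬¬¬¬((W ∧ X ∨ W) ∧ ¬X ∨ W ∧ X ∨ W) ∧ ¬X ∨ ¬¬W)
= ¬¬(¬¬¬¬(W ∧ X ∨ W) ∧ ¬X ∨ ¬¬W)
= ¬¬(¬¬¬¬W ∧ ¬X ∨ ¬¬W)
= ¬¬(¬¬W ∧ ¬X ∨ ¬¬W)
= ¬¬¬¬W
= ¬¬W
= W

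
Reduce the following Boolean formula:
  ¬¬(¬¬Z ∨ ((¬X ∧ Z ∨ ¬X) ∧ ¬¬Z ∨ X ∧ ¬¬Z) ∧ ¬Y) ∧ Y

Z ∧ Y

¬¬(¬¬Z ∨ ((¬X ∧ Z ∨ ¬X) ∧ ¬¬Z ∨ X ∧ ¬¬Z) ∧ ¬Y) ∧ Y
= ¬¬(¬¬Z ∨ (¬X ∧ ¬¬Z ∨ X ∧ ¬¬Z) ∧ ¬Y) ∧ Y
= ¬¬(¬¬Z ∨ ¬¬Z ∧ ¬Y) ∧ Y
= ¬¬¬¬Z ∧ Y
= ¬¬Z ∧ Y
= Z ∧ Y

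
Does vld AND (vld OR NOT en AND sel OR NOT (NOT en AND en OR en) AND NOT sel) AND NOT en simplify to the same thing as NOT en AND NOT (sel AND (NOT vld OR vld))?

E1: vld AND (vld OR NOT en AND sel OR NOT (NOT en AND en OR en) AND NOT sel) AND NOT en
    = vld AND (vld OR NOT en AND sel OR NOT en AND NOT sel) AND NOT en   (complement / identity)
    = vld AND (vld OR NOT en) AND NOT en   (distribution)
    = vld AND NOT en   (absorption)
E2: NOT en AND NOT (sel AND (NOT vld OR vld))
    = NOT en AND NOT sel   (complement / identity)
These differ: at en=0, sel=1, vld=1, E1 = 1 but E2 = 0.

No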